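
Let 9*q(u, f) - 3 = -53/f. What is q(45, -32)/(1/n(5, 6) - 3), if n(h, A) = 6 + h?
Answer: -1639/9216 ≈ -0.17784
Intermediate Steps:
q(u, f) = ⅓ - 53/(9*f) (q(u, f) = ⅓ + (-53/f)/9 = ⅓ - 53/(9*f))
q(45, -32)/(1/n(5, 6) - 3) = ((⅑)*(-53 + 3*(-32))/(-32))/(1/(6 + 5) - 3) = ((⅑)*(-1/32)*(-53 - 96))/(1/11 - 3) = ((⅑)*(-1/32)*(-149))/(1/11 - 3) = 149/(288*(-32/11)) = (149/288)*(-11/32) = -1639/9216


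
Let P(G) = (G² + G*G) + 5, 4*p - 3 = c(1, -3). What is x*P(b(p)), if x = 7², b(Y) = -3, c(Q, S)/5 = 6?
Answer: 1127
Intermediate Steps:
c(Q, S) = 30 (c(Q, S) = 5*6 = 30)
p = 33/4 (p = ¾ + (¼)*30 = ¾ + 15/2 = 33/4 ≈ 8.2500)
P(G) = 5 + 2*G² (P(G) = (G² + G²) + 5 = 2*G² + 5 = 5 + 2*G²)
x = 49
x*P(b(p)) = 49*(5 + 2*(-3)²) = 49*(5 + 2*9) = 49*(5 + 18) = 49*23 = 1127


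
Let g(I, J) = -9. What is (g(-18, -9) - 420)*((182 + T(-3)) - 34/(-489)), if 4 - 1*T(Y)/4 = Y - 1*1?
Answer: -14969240/163 ≈ -91836.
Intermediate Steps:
T(Y) = 20 - 4*Y (T(Y) = 16 - 4*(Y - 1*1) = 16 - 4*(Y - 1) = 16 - 4*(-1 + Y) = 16 + (4 - 4*Y) = 20 - 4*Y)
(g(-18, -9) - 420)*((182 + T(-3)) - 34/(-489)) = (-9 - 420)*((182 + (20 - 4*(-3))) - 34/(-489)) = -429*((182 + (20 + 12)) - 34*(-1/489)) = -429*((182 + 32) + 34/489) = -429*(214 + 34/489) = -429*104680/489 = -14969240/163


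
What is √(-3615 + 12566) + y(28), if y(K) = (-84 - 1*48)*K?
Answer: -3696 + √8951 ≈ -3601.4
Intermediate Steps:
y(K) = -132*K (y(K) = (-84 - 48)*K = -132*K)
√(-3615 + 12566) + y(28) = √(-3615 + 12566) - 132*28 = √8951 - 3696 = -3696 + √8951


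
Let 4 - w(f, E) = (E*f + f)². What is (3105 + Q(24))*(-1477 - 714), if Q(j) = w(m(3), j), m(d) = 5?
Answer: 27422556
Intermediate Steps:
w(f, E) = 4 - (f + E*f)² (w(f, E) = 4 - (E*f + f)² = 4 - (f + E*f)²)
Q(j) = 4 - 25*(1 + j)² (Q(j) = 4 - 1*5²*(1 + j)² = 4 - 1*25*(1 + j)² = 4 - 25*(1 + j)²)
(3105 + Q(24))*(-1477 - 714) = (3105 + (4 - 25*(1 + 24)²))*(-1477 - 714) = (3105 + (4 - 25*25²))*(-2191) = (3105 + (4 - 25*625))*(-2191) = (3105 + (4 - 15625))*(-2191) = (3105 - 15621)*(-2191) = -12516*(-2191) = 27422556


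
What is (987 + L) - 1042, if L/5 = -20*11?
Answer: -1155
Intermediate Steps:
L = -1100 (L = 5*(-20*11) = 5*(-220) = -1100)
(987 + L) - 1042 = (987 - 1100) - 1042 = -113 - 1042 = -1155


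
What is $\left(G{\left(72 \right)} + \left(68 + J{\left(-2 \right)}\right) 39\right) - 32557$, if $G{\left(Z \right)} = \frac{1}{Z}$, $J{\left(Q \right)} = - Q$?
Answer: $- \frac{2147543}{72} \approx -29827.0$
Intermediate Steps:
$\left(G{\left(72 \right)} + \left(68 + J{\left(-2 \right)}\right) 39\right) - 32557 = \left(\frac{1}{72} + \left(68 - -2\right) 39\right) - 32557 = \left(\frac{1}{72} + \left(68 + 2\right) 39\right) - 32557 = \left(\frac{1}{72} + 70 \cdot 39\right) - 32557 = \left(\frac{1}{72} + 2730\right) - 32557 = \frac{196561}{72} - 32557 = - \frac{2147543}{72}$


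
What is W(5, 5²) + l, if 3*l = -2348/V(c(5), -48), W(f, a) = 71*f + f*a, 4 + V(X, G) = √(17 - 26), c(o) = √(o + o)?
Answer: 45392/75 + 2348*I/25 ≈ 605.23 + 93.92*I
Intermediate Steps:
c(o) = √2*√o (c(o) = √(2*o) = √2*√o)
V(X, G) = -4 + 3*I (V(X, G) = -4 + √(17 - 26) = -4 + √(-9) = -4 + 3*I)
W(f, a) = 71*f + a*f
l = -2348*(-4 - 3*I)/75 (l = (-2348*(-4 - 3*I)/25)/3 = -2348*(-4 - 3*I)/75 ≈ 125.23 + 93.92*I)
W(5, 5²) + l = 5*(71 + 5²) + (9392/75 + 2348*I/25) = 5*(71 + 25) + (9392/75 + 2348*I/25) = 5*96 + (9392/75 + 2348*I/25) = 480 + (9392/75 + 2348*I/25) = 45392/75 + 2348*I/25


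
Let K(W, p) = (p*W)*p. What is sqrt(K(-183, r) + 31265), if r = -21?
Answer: I*sqrt(49438) ≈ 222.35*I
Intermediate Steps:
K(W, p) = W*p**2 (K(W, p) = (W*p)*p = W*p**2)
sqrt(K(-183, r) + 31265) = sqrt(-183*(-21)**2 + 31265) = sqrt(-183*441 + 31265) = sqrt(-80703 + 31265) = sqrt(-49438) = I*sqrt(49438)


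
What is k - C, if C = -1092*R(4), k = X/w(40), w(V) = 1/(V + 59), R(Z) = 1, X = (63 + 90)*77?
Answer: 1167411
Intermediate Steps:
X = 11781 (X = 153*77 = 11781)
w(V) = 1/(59 + V)
k = 1166319 (k = 11781/(1/(59 + 40)) = 11781/(1/99) = 11781*99 = 1166319)
C = -1092 (C = -1092*1 = -1092)
k - C = 1166319 - 1*(-1092) = 1166319 + 1092 = 1167411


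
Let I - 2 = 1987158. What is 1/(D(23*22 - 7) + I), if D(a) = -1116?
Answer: 1/1986044 ≈ 5.0351e-7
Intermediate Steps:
I = 1987160 (I = 2 + 1987158 = 1987160)
1/(D(23*22 - 7) + I) = 1/(-1116 + 1987160) = 1/1986044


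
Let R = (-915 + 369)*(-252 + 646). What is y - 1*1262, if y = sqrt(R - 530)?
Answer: -1262 + I*sqrt(215654) ≈ -1262.0 + 464.39*I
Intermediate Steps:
R = -215124 (R = -546*394 = -215124)
y = I*sqrt(215654) (y = sqrt(-215124 - 530) = sqrt(-215654) = I*sqrt(215654) ≈ 464.39*I)
y - 1*1262 = I*sqrt(215654) - 1*1262 = I*sqrt(215654) - 1262 = -1262 + I*sqrt(215654)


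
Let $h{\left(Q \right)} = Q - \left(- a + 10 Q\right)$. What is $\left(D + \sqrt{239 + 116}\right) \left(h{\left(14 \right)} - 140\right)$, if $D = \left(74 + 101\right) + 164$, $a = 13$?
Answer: $-85767 - 253 \sqrt{355} \approx -90534.0$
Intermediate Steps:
$D = 339$ ($D = 175 + 164 = 339$)
$h{\left(Q \right)} = 13 - 9 Q$ ($h{\left(Q \right)} = Q - \left(-13 + 10 Q\right) = 13 - 9 Q$)
$\left(D + \sqrt{239 + 116}\right) \left(h{\left(14 \right)} - 140\right) = \left(339 + \sqrt{239 + 116}\right) \left(\left(13 - 126\right) - 140\right) = \left(339 + \sqrt{355}\right) \left(\left(13 - 126\right) - 140\right) = \left(339 + \sqrt{355}\right) \left(-113 - 140\right) = \left(339 + \sqrt{355}\right) \left(-253\right) = -85767 - 253 \sqrt{355}$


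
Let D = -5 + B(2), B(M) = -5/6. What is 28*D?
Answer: -490/3 ≈ -163.33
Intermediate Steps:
B(M) = -⅚ (B(M) = -5*⅙ = -⅚)
D = -35/6 (D = -5 - ⅚ = -35/6 ≈ -5.8333)
28*D = 28*(-35/6) = -490/3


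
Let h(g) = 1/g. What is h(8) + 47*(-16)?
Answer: -6015/8 ≈ -751.88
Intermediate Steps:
h(8) + 47*(-16) = 1/8 + 47*(-16) = ⅛ - 752 = -6015/8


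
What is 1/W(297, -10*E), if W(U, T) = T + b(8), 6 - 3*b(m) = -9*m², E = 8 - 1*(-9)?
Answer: 1/24 ≈ 0.041667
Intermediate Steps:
E = 17 (E = 8 + 9 = 17)
b(m) = 2 + 3*m² (b(m) = 2 - (-3)*m² = 2 + 3*m²)
W(U, T) = 194 + T (W(U, T) = T + (2 + 3*8²) = T + (2 + 3*64) = T + (2 + 192) = T + 194 = 194 + T)
1/W(297, -10*E) = 1/(194 - 10*17) = 1/(194 - 170) = 1/24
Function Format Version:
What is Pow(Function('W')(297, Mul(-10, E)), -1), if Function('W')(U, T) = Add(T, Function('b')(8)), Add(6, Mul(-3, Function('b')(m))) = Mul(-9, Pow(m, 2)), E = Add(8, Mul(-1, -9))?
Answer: Rational(1, 24) ≈ 0.041667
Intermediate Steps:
E = 17 (E = Add(8, 9) = 17)
Function('b')(m) = Add(2, Mul(3, Pow(m, 2))) (Function('b')(m) = Add(2, Mul(Rational(-1, 3), Mul(-9, Pow(m, 2)))) = Add(2, Mul(3, Pow(m, 2))))
Function('W')(U, T) = Add(194, T) (Function('W')(U, T) = Add(T, Add(2, Mul(3, Pow(8, 2)))) = Add(T, Add(2, Mul(3, 64))) = Add(T, Add(2, 192)) = Add(T, 194) = Add(194, T))
Pow(Function('W')(297, Mul(-10, E)), -1) = Pow(Add(194, Mul(-10, 17)), -1) = Pow(Add(194, -170), -1) = Pow(24, -1) = Rational(1, 24)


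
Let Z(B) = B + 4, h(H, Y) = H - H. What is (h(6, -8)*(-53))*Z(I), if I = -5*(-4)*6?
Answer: 0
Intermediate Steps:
I = 120 (I = 20*6 = 120)
h(H, Y) = 0
Z(B) = 4 + B
(h(6, -8)*(-53))*Z(I) = (0*(-53))*(4 + 120) = 0*124 = 0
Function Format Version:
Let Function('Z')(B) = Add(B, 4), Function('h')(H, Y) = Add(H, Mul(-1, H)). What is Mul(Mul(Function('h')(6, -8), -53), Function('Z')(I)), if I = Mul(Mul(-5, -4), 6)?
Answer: 0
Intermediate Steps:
I = 120 (I = Mul(20, 6) = 120)
Function('h')(H, Y) = 0
Function('Z')(B) = Add(4, B)
Mul(Mul(Function('h')(6, -8), -53), Function('Z')(I)) = Mul(Mul(0, -53), Add(4, 120)) = Mul(0, 124) = 0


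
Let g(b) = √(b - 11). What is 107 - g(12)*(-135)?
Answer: 242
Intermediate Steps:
g(b) = √(-11 + b)
107 - g(12)*(-135) = 107 - √(-11 + 12)*(-135) = 107 - √1*(-135) = 107 - 1*1*(-135) = 107 - 1*(-135) = 107 + 135 = 242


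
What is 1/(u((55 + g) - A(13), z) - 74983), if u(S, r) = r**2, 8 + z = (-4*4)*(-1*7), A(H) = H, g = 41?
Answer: -1/64167 ≈ -1.5584e-5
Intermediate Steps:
z = 104 (z = -8 + (-4*4)*(-1*7) = -8 - 16*(-7) = -8 + 112 = 104)
1/(u((55 + g) - A(13), z) - 74983) = 1/(104**2 - 74983) = 1/(10816 - 74983) = 1/(-64167) = -1/64167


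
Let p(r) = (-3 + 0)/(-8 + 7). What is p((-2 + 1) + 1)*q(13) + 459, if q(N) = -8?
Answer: 435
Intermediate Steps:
p(r) = 3 (p(r) = -3/(-1) = -3*(-1) = 3)
p((-2 + 1) + 1)*q(13) + 459 = 3*(-8) + 459 = -24 + 459 = 435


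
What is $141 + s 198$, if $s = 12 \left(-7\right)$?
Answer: $-16491$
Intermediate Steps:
$s = -84$
$141 + s 198 = 141 - 16632 = -16491$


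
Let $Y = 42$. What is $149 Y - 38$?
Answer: $6220$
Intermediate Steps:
$149 Y - 38 = 149 \cdot 42 - 38 = 6258 - 38 = 6220$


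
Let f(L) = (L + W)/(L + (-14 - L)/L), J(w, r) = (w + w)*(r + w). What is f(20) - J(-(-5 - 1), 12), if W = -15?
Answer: -39478/183 ≈ -215.73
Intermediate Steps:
J(w, r) = 2*w*(r + w) (J(w, r) = (2*w)*(r + w) = 2*w*(r + w))
f(L) = (-15 + L)/(L + (-14 - L)/L) (f(L) = (L - 15)/(L + (-14 - L)/L) = (-15 + L)/(L + (-14 - L)/L))
f(20) - J(-(-5 - 1), 12) = 20*(-15 + 20)/(-14 + 20² - 1*20) - 2*(-(-5 - 1))*(12 - (-5 - 1)) = 20*5/(-14 + 400 - 20) - 2*(-1*(-6))*(12 - 1*(-6)) = 20*5/366 - 2*6*(12 + 6) = 20*(1/366)*5 - 2*6*18 = 50/183 - 1*216 = 50/183 - 216 = -39478/183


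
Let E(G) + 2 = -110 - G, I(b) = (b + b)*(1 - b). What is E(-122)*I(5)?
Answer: -400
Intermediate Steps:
I(b) = 2*b*(1 - b) (I(b) = (2*b)*(1 - b) = 2*b*(1 - b))
E(G) = -112 - G (E(G) = -2 + (-110 - G) = -112 - G)
E(-122)*I(5) = (-112 - 1*(-122))*(2*5*(1 - 1*5)) = (-112 + 122)*(2*5*(1 - 5)) = 10*(2*5*(-4)) = 10*(-40) = -400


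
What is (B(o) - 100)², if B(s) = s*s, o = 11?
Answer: 441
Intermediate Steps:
B(s) = s²
(B(o) - 100)² = (11² - 100)² = (121 - 100)² = 21² = 441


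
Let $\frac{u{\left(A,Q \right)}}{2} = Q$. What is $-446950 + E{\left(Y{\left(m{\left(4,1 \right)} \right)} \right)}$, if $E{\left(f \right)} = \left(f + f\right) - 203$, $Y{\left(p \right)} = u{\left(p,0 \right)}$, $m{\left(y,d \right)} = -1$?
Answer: $-447153$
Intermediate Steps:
$u{\left(A,Q \right)} = 2 Q$
$Y{\left(p \right)} = 0$ ($Y{\left(p \right)} = 2 \cdot 0 = 0$)
$E{\left(f \right)} = -203 + 2 f$ ($E{\left(f \right)} = 2 f - 203 = -203 + 2 f$)
$-446950 + E{\left(Y{\left(m{\left(4,1 \right)} \right)} \right)} = -446950 + \left(-203 + 2 \cdot 0\right) = -446950 + \left(-203 + 0\right) = -446950 - 203 = -447153$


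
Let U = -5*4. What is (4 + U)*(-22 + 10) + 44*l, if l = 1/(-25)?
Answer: 4756/25 ≈ 190.24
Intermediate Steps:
l = -1/25 ≈ -0.040000
U = -20
(4 + U)*(-22 + 10) + 44*l = (4 - 20)*(-22 + 10) + 44*(-1/25) = -16*(-12) - 44/25 = 192 - 44/25 = 4756/25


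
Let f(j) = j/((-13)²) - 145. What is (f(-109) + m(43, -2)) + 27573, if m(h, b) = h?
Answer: 4642490/169 ≈ 27470.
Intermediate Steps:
f(j) = -145 + j/169 (f(j) = j/169 - 145 = -145 + j/169)
(f(-109) + m(43, -2)) + 27573 = ((-145 + (1/169)*(-109)) + 43) + 27573 = ((-145 - 109/169) + 43) + 27573 = (-24614/169 + 43) + 27573 = -17347/169 + 27573 = 4642490/169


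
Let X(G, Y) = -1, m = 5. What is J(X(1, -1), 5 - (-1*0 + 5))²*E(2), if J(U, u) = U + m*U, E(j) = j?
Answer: 72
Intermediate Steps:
J(U, u) = 6*U (J(U, u) = U + 5*U = 6*U)
J(X(1, -1), 5 - (-1*0 + 5))²*E(2) = (6*(-1))²*2 = (-6)²*2 = 36*2 = 72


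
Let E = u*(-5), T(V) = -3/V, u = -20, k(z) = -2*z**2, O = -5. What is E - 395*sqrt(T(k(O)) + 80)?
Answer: 100 - 79*sqrt(8006)/2 ≈ -3434.3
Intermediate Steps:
E = 100 (E = -20*(-5) = 100)
E - 395*sqrt(T(k(O)) + 80) = 100 - 395*sqrt(-3/((-2*(-5)**2)) + 80) = 100 - 395*sqrt(-3/((-2*25)) + 80) = 100 - 395*sqrt(-3/(-50) + 80) = 100 - 395*sqrt(-3*(-1/50) + 80) = 100 - 395*sqrt(3/50 + 80) = 100 - 79*sqrt(8006)/2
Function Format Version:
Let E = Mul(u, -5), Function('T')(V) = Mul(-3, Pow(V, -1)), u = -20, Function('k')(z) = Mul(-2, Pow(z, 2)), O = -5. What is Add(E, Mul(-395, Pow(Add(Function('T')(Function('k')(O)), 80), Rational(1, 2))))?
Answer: Add(100, Mul(Rational(-79, 2), Pow(8006, Rational(1, 2)))) ≈ -3434.3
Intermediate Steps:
E = 100 (E = Mul(-20, -5) = 100)
Add(E, Mul(-395, Pow(Add(Function('T')(Function('k')(O)), 80), Rational(1, 2)))) = Add(100, Mul(-395, Pow(Add(Mul(-3, Pow(Mul(-2, Pow(-5, 2)), -1)), 80), Rational(1, 2)))) = Add(100, Mul(-395, Pow(Add(Mul(-3, Pow(Mul(-2, 25), -1)), 80), Rational(1, 2)))) = Add(100, Mul(-395, Pow(Add(Mul(-3, Pow(-50, -1)), 80), Rational(1, 2)))) = Add(100, Mul(-395, Pow(Add(Mul(-3, Rational(-1, 50)), 80), Rational(1, 2)))) = Add(100, Mul(-395, Pow(Add(Rational(3, 50), 80), Rational(1, 2)))) = Add(100, Mul(-395, Pow(Rational(4003, 50), Rational(1, 2)))) = Add(100, Mul(-395, Mul(Rational(1, 10), Pow(8006, Rational(1, 2))))) = Add(100, Mul(Rational(-79, 2), Pow(8006, Rational(1, 2))))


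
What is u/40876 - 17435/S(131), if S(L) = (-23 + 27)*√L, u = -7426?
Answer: -3713/20438 - 17435*√131/524 ≈ -381.01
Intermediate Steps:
S(L) = 4*√L
u/40876 - 17435/S(131) = -7426/40876 - 17435*√131/524 = -7426*1/40876 - 17435*√131/524 = -3713/20438 - 17435*√131/524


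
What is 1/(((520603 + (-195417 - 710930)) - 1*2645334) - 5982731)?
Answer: -1/9013809 ≈ -1.1094e-7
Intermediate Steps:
1/(((520603 + (-195417 - 710930)) - 1*2645334) - 5982731) = 1/(((520603 - 906347) - 2645334) - 5982731) = 1/((-385744 - 2645334) - 5982731) = 1/(-3031078 - 5982731) = 1/(-9013809) = -1/9013809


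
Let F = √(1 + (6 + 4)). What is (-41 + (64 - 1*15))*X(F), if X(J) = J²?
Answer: 88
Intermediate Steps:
F = √11 (F = √(1 + 10) = √11 ≈ 3.3166)
(-41 + (64 - 1*15))*X(F) = (-41 + (64 - 1*15))*(√11)² = (-41 + (64 - 15))*11 = (-41 + 49)*11 = 8*11 = 88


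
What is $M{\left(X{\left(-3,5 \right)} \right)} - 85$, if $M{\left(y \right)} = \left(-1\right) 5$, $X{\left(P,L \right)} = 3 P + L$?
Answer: $-90$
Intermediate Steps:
$X{\left(P,L \right)} = L + 3 P$
$M{\left(y \right)} = -5$
$M{\left(X{\left(-3,5 \right)} \right)} - 85 = -5 - 85 = -90$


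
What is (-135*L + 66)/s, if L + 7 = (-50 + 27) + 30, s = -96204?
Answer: -11/16034 ≈ -0.00068604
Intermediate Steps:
L = 0 (L = -7 + ((-50 + 27) + 30) = -7 + (-23 + 30) = -7 + 7 = 0)
(-135*L + 66)/s = (-135*0 + 66)/(-96204) = (0 + 66)*(-1/96204) = 66*(-1/96204) = -11/16034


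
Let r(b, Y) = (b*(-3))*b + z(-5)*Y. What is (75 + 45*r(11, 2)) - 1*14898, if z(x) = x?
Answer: -31608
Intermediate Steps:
r(b, Y) = -5*Y - 3*b² (r(b, Y) = (b*(-3))*b - 5*Y = (-3*b)*b - 5*Y = -3*b² - 5*Y = -5*Y - 3*b²)
(75 + 45*r(11, 2)) - 1*14898 = (75 + 45*(-5*2 - 3*11²)) - 1*14898 = (75 + 45*(-10 - 3*121)) - 14898 = (75 + 45*(-10 - 363)) - 14898 = (75 + 45*(-373)) - 14898 = (75 - 16785) - 14898 = -16710 - 14898 = -31608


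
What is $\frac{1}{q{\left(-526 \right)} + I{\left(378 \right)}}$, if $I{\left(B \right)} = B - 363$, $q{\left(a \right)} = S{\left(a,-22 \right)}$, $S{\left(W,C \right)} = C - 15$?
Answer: $- \frac{1}{22} \approx -0.045455$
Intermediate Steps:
$S{\left(W,C \right)} = -15 + C$ ($S{\left(W,C \right)} = C - 15 = -15 + C$)
$q{\left(a \right)} = -37$ ($q{\left(a \right)} = -15 - 22 = -37$)
$I{\left(B \right)} = -363 + B$
$\frac{1}{q{\left(-526 \right)} + I{\left(378 \right)}} = \frac{1}{-37 + \left(-363 + 378\right)} = \frac{1}{-37 + 15} = \frac{1}{-22} = - \frac{1}{22}$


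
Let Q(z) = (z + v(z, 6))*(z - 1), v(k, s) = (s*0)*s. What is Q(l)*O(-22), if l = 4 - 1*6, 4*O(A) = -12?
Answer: -18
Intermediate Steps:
v(k, s) = 0 (v(k, s) = 0*s = 0)
O(A) = -3 (O(A) = (¼)*(-12) = -3)
l = -2 (l = 4 - 6 = -2)
Q(z) = z*(-1 + z) (Q(z) = (z + 0)*(z - 1) = z*(-1 + z))
Q(l)*O(-22) = -2*(-1 - 2)*(-3) = -2*(-3)*(-3) = 6*(-3) = -18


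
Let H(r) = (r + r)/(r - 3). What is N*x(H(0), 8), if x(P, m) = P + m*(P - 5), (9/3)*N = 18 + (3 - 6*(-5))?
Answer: -680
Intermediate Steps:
H(r) = 2*r/(-3 + r) (H(r) = (2*r)/(-3 + r) = 2*r/(-3 + r))
N = 17 (N = (18 + (3 - 6*(-5)))/3 = (18 + (3 + 30))/3 = (18 + 33)/3 = (1/3)*51 = 17)
x(P, m) = P + m*(-5 + P)
N*x(H(0), 8) = 17*(2*0/(-3 + 0) - 5*8 + (2*0/(-3 + 0))*8) = 17*(2*0/(-3) - 40 + (2*0/(-3))*8) = 17*(2*0*(-1/3) - 40 + (2*0*(-1/3))*8) = 17*(0 - 40 + 0*8) = 17*(0 - 40 + 0) = 17*(-40) = -680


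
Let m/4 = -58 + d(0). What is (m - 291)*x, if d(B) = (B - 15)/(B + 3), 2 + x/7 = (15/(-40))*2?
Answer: 41811/4 ≈ 10453.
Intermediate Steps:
x = -77/4 (x = -14 + 7*((15/(-40))*2) = -14 + 7*((15*(-1/40))*2) = -14 + 7*(-3/8*2) = -14 + 7*(-¾) = -14 - 21/4 = -77/4 ≈ -19.250)
d(B) = (-15 + B)/(3 + B)
m = -252 (m = 4*(-58 + (-15 + 0)/(3 + 0)) = 4*(-58 - 15/3) = 4*(-58 + (⅓)*(-15)) = 4*(-58 - 5) = 4*(-63) = -252)
(m - 291)*x = (-252 - 291)*(-77/4) = -543*(-77/4) = 41811/4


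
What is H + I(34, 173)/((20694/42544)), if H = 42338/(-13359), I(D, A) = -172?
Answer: -5479529638/15358397 ≈ -356.78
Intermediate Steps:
H = -42338/13359 (H = 42338*(-1/13359) = -42338/13359 ≈ -3.1693)
H + I(34, 173)/((20694/42544)) = -42338/13359 - 172/(20694/42544) = -42338/13359 - 172/(20694*(1/42544)) = -42338/13359 - 172/10347/21272 = -42338/13359 - 172*21272/10347 = -42338/13359 - 3658784/10347 = -5479529638/15358397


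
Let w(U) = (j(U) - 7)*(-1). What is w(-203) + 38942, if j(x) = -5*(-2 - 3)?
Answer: 38924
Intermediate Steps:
j(x) = 25 (j(x) = -5*(-5) = 25)
w(U) = -18 (w(U) = (25 - 7)*(-1) = 18*(-1) = -18)
w(-203) + 38942 = -18 + 38942 = 38924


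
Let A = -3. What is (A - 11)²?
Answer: 196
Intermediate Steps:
(A - 11)² = (-3 - 11)² = (-14)² = 196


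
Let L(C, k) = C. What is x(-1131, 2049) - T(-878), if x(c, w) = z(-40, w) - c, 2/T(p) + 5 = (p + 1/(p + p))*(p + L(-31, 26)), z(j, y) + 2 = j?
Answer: 1526189109937/1401459241 ≈ 1089.0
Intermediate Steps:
z(j, y) = -2 + j
T(p) = 2/(-5 + (-31 + p)*(p + 1/(2*p))) (T(p) = 2/(-5 + (p + 1/(p + p))*(p - 31)) = 2/(-5 + (p + 1/(2*p))*(-31 + p)) = 2/(-5 + (-31 + p)*(p + 1/(2*p))))
x(c, w) = -42 - c (x(c, w) = (-2 - 40) - c = -42 - c)
x(-1131, 2049) - T(-878) = (-42 - 1*(-1131)) - 4*(-878)/(-31 - 62*(-878)² - 9*(-878) + 2*(-878)³) = (-42 + 1131) - 4*(-878)/(-31 - 62*770884 + 7902 + 2*(-676836152)) = 1089 - 4*(-878)/(-31 - 47794808 + 7902 - 1353672304) = 1089 - 4*(-878)/(-1401459241) = 1089 - 4*(-878)*(-1)/1401459241 = 1089 - 1*3512/1401459241 = 1089 - 3512/1401459241 = 1526189109937/1401459241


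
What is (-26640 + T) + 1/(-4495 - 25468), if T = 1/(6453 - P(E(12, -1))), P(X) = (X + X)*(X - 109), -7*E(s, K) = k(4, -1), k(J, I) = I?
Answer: -253609450814254/9519874323 ≈ -26640.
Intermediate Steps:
E(s, K) = ⅐ (E(s, K) = -⅐*(-1) = ⅐)
P(X) = 2*X*(-109 + X) (P(X) = (2*X)*(-109 + X) = 2*X*(-109 + X))
T = 49/317721 (T = 1/(6453 - 2*(-109 + ⅐)/7) = 1/(6453 - 2*(-762)/(7*7)) = 1/(6453 - 1*(-1524/49)) = 1/(6453 + 1524/49) = 1/(317721/49) = 49/317721 ≈ 0.00015422)
(-26640 + T) + 1/(-4495 - 25468) = (-26640 + 49/317721) + 1/(-4495 - 25468) = -8464087391/317721 + 1/(-29963) = -8464087391/317721 - 1/29963 = -253609450814254/9519874323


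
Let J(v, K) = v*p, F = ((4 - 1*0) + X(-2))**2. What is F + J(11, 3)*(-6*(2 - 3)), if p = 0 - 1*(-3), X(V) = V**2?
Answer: 262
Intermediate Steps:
p = 3 (p = 0 + 3 = 3)
F = 64 (F = ((4 - 1*0) + (-2)**2)**2 = ((4 + 0) + 4)**2 = (4 + 4)**2 = 8**2 = 64)
J(v, K) = 3*v (J(v, K) = v*3 = 3*v)
F + J(11, 3)*(-6*(2 - 3)) = 64 + (3*11)*(-6*(2 - 3)) = 64 + 33*(-6*(-1)) = 64 + 33*6 = 64 + 198 = 262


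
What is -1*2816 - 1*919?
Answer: -3735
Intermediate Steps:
-1*2816 - 1*919 = -2816 - 919 = -3735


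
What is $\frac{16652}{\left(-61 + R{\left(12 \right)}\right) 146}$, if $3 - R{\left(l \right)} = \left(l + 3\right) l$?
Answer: $- \frac{4163}{8687} \approx -0.47922$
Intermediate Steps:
$R{\left(l \right)} = 3 - l \left(3 + l\right)$ ($R{\left(l \right)} = 3 - \left(l + 3\right) l = 3 - \left(3 + l\right) l = 3 - l \left(3 + l\right)$)
$\frac{16652}{\left(-61 + R{\left(12 \right)}\right) 146} = \frac{16652}{\left(-61 - 177\right) 146} = \frac{16652}{\left(-238\right) 146} = \frac{16652}{-34748} = 16652 \left(- \frac{1}{34748}\right) = - \frac{4163}{8687}$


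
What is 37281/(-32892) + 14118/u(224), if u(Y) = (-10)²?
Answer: 38386763/274100 ≈ 140.05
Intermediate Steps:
u(Y) = 100
37281/(-32892) + 14118/u(224) = 37281/(-32892) + 14118/100 = 37281*(-1/32892) + 14118*(1/100) = -12427/10964 + 7059/50 = 38386763/274100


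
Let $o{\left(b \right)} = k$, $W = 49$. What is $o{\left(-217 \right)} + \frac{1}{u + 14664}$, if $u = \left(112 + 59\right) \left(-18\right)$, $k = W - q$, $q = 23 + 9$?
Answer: $\frac{196963}{11586} \approx 17.0$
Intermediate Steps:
$q = 32$
$k = 17$ ($k = 49 - 32 = 17$)
$o{\left(b \right)} = 17$
$u = -3078$ ($u = 171 \left(-18\right) = -3078$)
$o{\left(-217 \right)} + \frac{1}{u + 14664} = 17 + \frac{1}{-3078 + 14664} = 17 + \frac{1}{11586} = \frac{196963}{11586}$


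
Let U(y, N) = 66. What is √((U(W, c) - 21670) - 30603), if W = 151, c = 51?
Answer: I*√52207 ≈ 228.49*I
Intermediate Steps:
√((U(W, c) - 21670) - 30603) = √((66 - 21670) - 30603) = √(-21604 - 30603) = √(-52207) = I*√52207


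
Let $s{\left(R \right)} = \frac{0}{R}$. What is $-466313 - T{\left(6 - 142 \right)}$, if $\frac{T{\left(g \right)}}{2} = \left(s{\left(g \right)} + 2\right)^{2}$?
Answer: $-466321$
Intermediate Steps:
$s{\left(R \right)} = 0$
$T{\left(g \right)} = 8$ ($T{\left(g \right)} = 2 \left(0 + 2\right)^{2} = 2 \cdot 2^{2} = 2 \cdot 4 = 8$)
$-466313 - T{\left(6 - 142 \right)} = -466313 - 8 = -466321$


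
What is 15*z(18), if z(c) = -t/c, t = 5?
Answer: -25/6 ≈ -4.1667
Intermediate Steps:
z(c) = -5/c
15*z(18) = 15*(-5/18) = -25/6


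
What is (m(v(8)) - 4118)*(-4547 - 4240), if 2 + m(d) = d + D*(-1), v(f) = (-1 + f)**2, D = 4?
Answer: 35807025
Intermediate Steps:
m(d) = -6 + d (m(d) = -2 + (d + 4*(-1)) = -2 + (d - 4) = -2 + (-4 + d) = -6 + d)
(m(v(8)) - 4118)*(-4547 - 4240) = ((-6 + (-1 + 8)**2) - 4118)*(-4547 - 4240) = ((-6 + 7**2) - 4118)*(-8787) = ((-6 + 49) - 4118)*(-8787) = (43 - 4118)*(-8787) = -4075*(-8787) = 35807025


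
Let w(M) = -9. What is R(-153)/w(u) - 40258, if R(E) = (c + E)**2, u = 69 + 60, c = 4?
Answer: -384523/9 ≈ -42725.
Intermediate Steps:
u = 129
R(E) = (4 + E)**2
R(-153)/w(u) - 40258 = (4 - 153)**2/(-9) - 40258 = (-149)**2*(-1/9) - 40258 = 22201*(-1/9) - 40258 = -22201/9 - 40258 = -384523/9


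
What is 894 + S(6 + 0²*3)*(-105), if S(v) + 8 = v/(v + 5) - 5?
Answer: 24219/11 ≈ 2201.7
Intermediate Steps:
S(v) = -13 + v/(5 + v) (S(v) = -8 + (v/(v + 5) - 5) = -8 + (v/(5 + v) - 5) = -8 + (-5 + v/(5 + v)) = -13 + v/(5 + v))
894 + S(6 + 0²*3)*(-105) = 894 + ((-65 - 12*(6 + 0²*3))/(5 + (6 + 0²*3)))*(-105) = 894 + ((-65 - 12*(6 + 0*3))/(5 + (6 + 0*3)))*(-105) = 894 + ((-65 - 12*(6 + 0))/(5 + (6 + 0)))*(-105) = 894 + ((-65 - 12*6)/(5 + 6))*(-105) = 894 + ((-65 - 72)/11)*(-105) = 894 + ((1/11)*(-137))*(-105) = 894 - 137/11*(-105) = 894 + 14385/11 = 24219/11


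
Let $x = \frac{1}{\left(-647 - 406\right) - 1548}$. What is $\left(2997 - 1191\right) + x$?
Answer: $\frac{4697405}{2601} \approx 1806.0$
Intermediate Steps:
$x = - \frac{1}{2601}$ ($x = \frac{1}{\left(-647 - 406\right) - 1548} = \frac{1}{-1053 - 1548} = \frac{1}{-2601} = - \frac{1}{2601} \approx -0.00038447$)
$\left(2997 - 1191\right) + x = \left(2997 - 1191\right) - \frac{1}{2601} = 1806 - \frac{1}{2601} = \frac{4697405}{2601}$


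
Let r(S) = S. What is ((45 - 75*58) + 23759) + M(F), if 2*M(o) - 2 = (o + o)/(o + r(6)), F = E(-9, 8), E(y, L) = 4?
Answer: 97277/5 ≈ 19455.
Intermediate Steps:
F = 4
M(o) = 1 + o/(6 + o) (M(o) = 1 + ((o + o)/(o + 6))/2 = 1 + ((2*o)/(6 + o))/2 = 1 + (2*o/(6 + o))/2 = 1 + o/(6 + o))
((45 - 75*58) + 23759) + M(F) = ((45 - 75*58) + 23759) + 2*(3 + 4)/(6 + 4) = ((45 - 4350) + 23759) + 2*7/10 = (-4305 + 23759) + 2*(⅒)*7 = 19454 + 7/5 = 97277/5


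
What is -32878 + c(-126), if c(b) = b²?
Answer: -17002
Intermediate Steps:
-32878 + c(-126) = -32878 + (-126)² = -32878 + 15876 = -17002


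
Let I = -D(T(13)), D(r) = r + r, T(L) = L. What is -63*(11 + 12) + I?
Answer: -1475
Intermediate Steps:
D(r) = 2*r
I = -26 (I = -2*13 = -1*26 = -26)
-63*(11 + 12) + I = -63*(11 + 12) - 26 = -63*23 - 26 = -1449 - 26 = -1475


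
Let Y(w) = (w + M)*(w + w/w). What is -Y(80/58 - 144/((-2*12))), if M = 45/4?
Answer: -525123/3364 ≈ -156.10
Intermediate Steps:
M = 45/4 (M = (¼)*45 = 45/4 ≈ 11.250)
Y(w) = (1 + w)*(45/4 + w) (Y(w) = (w + 45/4)*(w + w/w) = (45/4 + w)*(w + 1) = (45/4 + w)*(1 + w) = (1 + w)*(45/4 + w))
-Y(80/58 - 144/((-2*12))) = -(45/4 + (80/58 - 144/((-2*12)))² + 49*(80/58 - 144/((-2*12)))/4) = -(45/4 + (80*(1/58) - 144/(-24))² + 49*(80*(1/58) - 144/(-24))/4) = -(45/4 + (40/29 - 144*(-1/24))² + 49*(40/29 - 144*(-1/24))/4) = -(45/4 + (40/29 + 6)² + 49*(40/29 + 6)/4) = -(45/4 + (214/29)² + (49/4)*(214/29)) = -(45/4 + 45796/841 + 5243/58) = -1*525123/3364 = -525123/3364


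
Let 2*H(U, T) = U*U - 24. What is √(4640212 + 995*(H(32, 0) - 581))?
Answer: √4559617 ≈ 2135.3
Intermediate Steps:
H(U, T) = -12 + U²/2 (H(U, T) = (U*U - 24)/2 = (U² - 24)/2 = (-24 + U²)/2 = -12 + U²/2)
√(4640212 + 995*(H(32, 0) - 581)) = √(4640212 + 995*((-12 + (½)*32²) - 581)) = √(4640212 + 995*((-12 + (½)*1024) - 581)) = √(4640212 + 995*((-12 + 512) - 581)) = √(4640212 + 995*(500 - 581)) = √(4640212 + 995*(-81)) = √(4640212 - 80595) = √4559617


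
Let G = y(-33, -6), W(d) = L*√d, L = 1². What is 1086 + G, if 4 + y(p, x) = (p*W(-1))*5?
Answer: 1082 - 165*I ≈ 1082.0 - 165.0*I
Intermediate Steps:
L = 1
W(d) = √d (W(d) = 1*√d = √d)
y(p, x) = -4 + 5*I*p (y(p, x) = -4 + (p*√(-1))*5 = -4 + (p*I)*5 = -4 + (I*p)*5 = -4 + 5*I*p)
G = -4 - 165*I (G = -4 + 5*I*(-33) = -4 - 165*I ≈ -4.0 - 165.0*I)
1086 + G = 1086 + (-4 - 165*I) = 1082 - 165*I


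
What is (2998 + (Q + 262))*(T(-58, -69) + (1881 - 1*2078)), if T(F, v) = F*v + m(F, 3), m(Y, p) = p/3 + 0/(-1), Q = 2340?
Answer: 21313600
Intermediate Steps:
m(Y, p) = p/3 (m(Y, p) = p*(⅓) + 0*(-1) = p/3 + 0 = p/3)
T(F, v) = 1 + F*v (T(F, v) = F*v + (⅓)*3 = F*v + 1 = 1 + F*v)
(2998 + (Q + 262))*(T(-58, -69) + (1881 - 1*2078)) = (2998 + (2340 + 262))*((1 - 58*(-69)) + (1881 - 1*2078)) = (2998 + 2602)*((1 + 4002) + (1881 - 2078)) = 5600*(4003 - 197) = 5600*3806 = 21313600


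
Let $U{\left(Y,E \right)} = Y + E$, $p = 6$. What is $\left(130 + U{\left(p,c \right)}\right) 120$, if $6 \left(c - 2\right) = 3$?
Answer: $16620$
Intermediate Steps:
$c = \frac{5}{2}$ ($c = 2 + \frac{1}{6} \cdot 3 = 2 + \frac{1}{2} = \frac{5}{2} \approx 2.5$)
$U{\left(Y,E \right)} = E + Y$
$\left(130 + U{\left(p,c \right)}\right) 120 = \left(130 + \left(\frac{5}{2} + 6\right)\right) 120 = \left(130 + \frac{17}{2}\right) 120 = \frac{277}{2} \cdot 120 = 16620$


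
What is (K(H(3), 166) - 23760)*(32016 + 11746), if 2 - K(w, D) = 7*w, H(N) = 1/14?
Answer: -1039719477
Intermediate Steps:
H(N) = 1/14
K(w, D) = 2 - 7*w
(K(H(3), 166) - 23760)*(32016 + 11746) = ((2 - 7*1/14) - 23760)*(32016 + 11746) = ((2 - 1/2) - 23760)*43762 = (3/2 - 23760)*43762 = -47517/2*43762 = -1039719477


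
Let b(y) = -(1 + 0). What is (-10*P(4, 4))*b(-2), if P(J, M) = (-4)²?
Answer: 160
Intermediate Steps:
P(J, M) = 16
b(y) = -1 (b(y) = -1*1 = -1)
(-10*P(4, 4))*b(-2) = -10*16*(-1) = -160*(-1) = 160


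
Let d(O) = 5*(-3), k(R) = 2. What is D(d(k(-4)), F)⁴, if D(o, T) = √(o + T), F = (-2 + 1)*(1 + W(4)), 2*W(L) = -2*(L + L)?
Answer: 64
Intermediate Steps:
W(L) = -2*L (W(L) = (-2*(L + L))/2 = (-4*L)/2 = -2*L)
F = 7 (F = (-2 + 1)*(1 - 2*4) = -(1 - 8) = -1*(-7) = 7)
d(O) = -15
D(o, T) = √(T + o)
D(d(k(-4)), F)⁴ = (√(7 - 15))⁴ = (√(-8))⁴ = (2*I*√2)⁴ = 64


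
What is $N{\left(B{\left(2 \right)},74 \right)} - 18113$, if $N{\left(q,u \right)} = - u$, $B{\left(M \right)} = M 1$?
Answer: $-18187$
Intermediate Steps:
$B{\left(M \right)} = M$
$N{\left(B{\left(2 \right)},74 \right)} - 18113 = \left(-1\right) 74 - 18113 = -74 - 18113 = -18187$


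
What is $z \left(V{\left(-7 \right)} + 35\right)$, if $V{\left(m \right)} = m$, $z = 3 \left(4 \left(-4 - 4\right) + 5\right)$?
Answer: $-2268$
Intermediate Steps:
$z = -81$ ($z = 3 \left(4 \left(-8\right) + 5\right) = 3 \left(-32 + 5\right) = 3 \left(-27\right) = -81$)
$z \left(V{\left(-7 \right)} + 35\right) = - 81 \left(-7 + 35\right) = \left(-81\right) 28 = -2268$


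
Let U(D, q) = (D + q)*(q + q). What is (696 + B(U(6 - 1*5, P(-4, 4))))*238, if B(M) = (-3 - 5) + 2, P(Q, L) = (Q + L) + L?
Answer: 164220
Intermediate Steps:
P(Q, L) = Q + 2*L (P(Q, L) = (L + Q) + L = Q + 2*L)
U(D, q) = 2*q*(D + q) (U(D, q) = (D + q)*(2*q) = 2*q*(D + q))
B(M) = -6 (B(M) = -8 + 2 = -6)
(696 + B(U(6 - 1*5, P(-4, 4))))*238 = (696 - 6)*238 = 690*238 = 164220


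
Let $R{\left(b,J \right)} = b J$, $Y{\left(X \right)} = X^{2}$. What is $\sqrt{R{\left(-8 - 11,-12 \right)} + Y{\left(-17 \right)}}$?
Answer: $\sqrt{517} \approx 22.738$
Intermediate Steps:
$R{\left(b,J \right)} = J b$
$\sqrt{R{\left(-8 - 11,-12 \right)} + Y{\left(-17 \right)}} = \sqrt{- 12 \left(-8 - 11\right) + \left(-17\right)^{2}} = \sqrt{\left(-12\right) \left(-19\right) + 289} = \sqrt{228 + 289} = \sqrt{517}$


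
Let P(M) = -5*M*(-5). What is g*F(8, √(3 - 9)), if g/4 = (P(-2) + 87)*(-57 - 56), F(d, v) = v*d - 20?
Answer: 334480 - 133792*I*√6 ≈ 3.3448e+5 - 3.2772e+5*I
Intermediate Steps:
P(M) = 25*M
F(d, v) = -20 + d*v (F(d, v) = d*v - 20 = -20 + d*v)
g = -16724 (g = 4*((25*(-2) + 87)*(-57 - 56)) = 4*((-50 + 87)*(-113)) = 4*(37*(-113)) = 4*(-4181) = -16724)
g*F(8, √(3 - 9)) = -16724*(-20 + 8*√(3 - 9)) = -16724*(-20 + 8*√(-6)) = -16724*(-20 + 8*(I*√6)) = -16724*(-20 + 8*I*√6) = 334480 - 133792*I*√6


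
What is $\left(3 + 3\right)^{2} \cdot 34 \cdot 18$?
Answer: $22032$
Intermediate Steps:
$\left(3 + 3\right)^{2} \cdot 34 \cdot 18 = 6^{2} \cdot 34 \cdot 18 = 36 \cdot 34 \cdot 18 = 1224 \cdot 18 = 22032$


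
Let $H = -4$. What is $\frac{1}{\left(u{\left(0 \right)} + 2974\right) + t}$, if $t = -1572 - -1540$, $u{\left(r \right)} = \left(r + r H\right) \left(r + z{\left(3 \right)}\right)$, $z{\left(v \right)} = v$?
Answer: $\frac{1}{2942} \approx 0.0003399$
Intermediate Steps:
$u{\left(r \right)} = - 3 r \left(3 + r\right)$ ($u{\left(r \right)} = \left(r + r \left(-4\right)\right) \left(r + 3\right) = \left(r - 4 r\right) \left(3 + r\right) = - 3 r \left(3 + r\right)$)
$t = -32$ ($t = -1572 + 1540 = -32$)
$\frac{1}{\left(u{\left(0 \right)} + 2974\right) + t} = \frac{1}{\left(\left(-3\right) 0 \left(3 + 0\right) + 2974\right) - 32} = \frac{1}{\left(\left(-3\right) 0 \cdot 3 + 2974\right) - 32} = \frac{1}{\left(0 + 2974\right) - 32} = \frac{1}{2974 - 32} = \frac{1}{2942}$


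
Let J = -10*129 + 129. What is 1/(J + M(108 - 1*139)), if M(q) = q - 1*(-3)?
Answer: -1/1189 ≈ -0.00084104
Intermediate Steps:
J = -1161 (J = -1290 + 129 = -1161)
M(q) = 3 + q (M(q) = q + 3 = 3 + q)
1/(J + M(108 - 1*139)) = 1/(-1161 + (3 + (108 - 1*139))) = 1/(-1161 + (3 + (108 - 139))) = 1/(-1161 + (3 - 31)) = 1/(-1161 - 28) = 1/(-1189) = -1/1189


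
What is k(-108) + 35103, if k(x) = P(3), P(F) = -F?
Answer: 35100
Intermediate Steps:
k(x) = -3 (k(x) = -1*3 = -3)
k(-108) + 35103 = -3 + 35103 = 35100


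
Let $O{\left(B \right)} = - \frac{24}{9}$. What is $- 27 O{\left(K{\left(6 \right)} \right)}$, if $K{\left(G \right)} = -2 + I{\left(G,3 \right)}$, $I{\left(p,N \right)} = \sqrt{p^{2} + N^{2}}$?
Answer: $72$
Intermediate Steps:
$I{\left(p,N \right)} = \sqrt{N^{2} + p^{2}}$
$K{\left(G \right)} = -2 + \sqrt{9 + G^{2}}$ ($K{\left(G \right)} = -2 + \sqrt{3^{2} + G^{2}} = -2 + \sqrt{9 + G^{2}}$)
$O{\left(B \right)} = - \frac{8}{3}$ ($O{\left(B \right)} = \left(-24\right) \frac{1}{9} = - \frac{8}{3}$)
$- 27 O{\left(K{\left(6 \right)} \right)} = \left(-27\right) \left(- \frac{8}{3}\right) = 72$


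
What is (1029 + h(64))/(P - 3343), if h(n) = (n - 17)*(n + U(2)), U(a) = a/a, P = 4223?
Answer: 1021/220 ≈ 4.6409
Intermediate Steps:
U(a) = 1
h(n) = (1 + n)*(-17 + n) (h(n) = (n - 17)*(n + 1) = (-17 + n)*(1 + n) = (1 + n)*(-17 + n))
(1029 + h(64))/(P - 3343) = (1029 + (-17 + 64² - 16*64))/(4223 - 3343) = (1029 + (-17 + 4096 - 1024))/880 = (1029 + 3055)*(1/880) = 4084*(1/880) = 1021/220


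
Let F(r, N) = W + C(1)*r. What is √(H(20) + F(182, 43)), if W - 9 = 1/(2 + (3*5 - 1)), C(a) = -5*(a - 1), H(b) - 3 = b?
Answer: 3*√57/4 ≈ 5.6624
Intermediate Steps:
H(b) = 3 + b
C(a) = 5 - 5*a (C(a) = -5*(-1 + a) = 5 - 5*a)
W = 145/16 (W = 9 + 1/(2 + (3*5 - 1)) = 9 + 1/(2 + (15 - 1)) = 9 + 1/(2 + 14) = 9 + 1/16 = 145/16 ≈ 9.0625)
F(r, N) = 145/16 (F(r, N) = 145/16 + (5 - 5*1)*r = 145/16 + (5 - 5)*r = 145/16 + 0*r = 145/16 + 0 = 145/16)
√(H(20) + F(182, 43)) = √((3 + 20) + 145/16) = √(23 + 145/16) = √(513/16) = 3*√57/4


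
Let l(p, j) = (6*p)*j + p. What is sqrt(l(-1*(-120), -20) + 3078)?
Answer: I*sqrt(11202) ≈ 105.84*I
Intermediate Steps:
l(p, j) = p + 6*j*p (l(p, j) = 6*j*p + p = p + 6*j*p)
sqrt(l(-1*(-120), -20) + 3078) = sqrt((-1*(-120))*(1 + 6*(-20)) + 3078) = sqrt(120*(1 - 120) + 3078) = sqrt(120*(-119) + 3078) = sqrt(-14280 + 3078) = sqrt(-11202) = I*sqrt(11202)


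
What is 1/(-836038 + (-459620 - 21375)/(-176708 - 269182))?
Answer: -89178/74556100565 ≈ -1.1961e-6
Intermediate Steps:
1/(-836038 + (-459620 - 21375)/(-176708 - 269182)) = 1/(-836038 - 480995/(-445890)) = 1/(-836038 - 480995*(-1/445890)) = 1/(-836038 + 96199/89178) = 1/(-74556100565/89178) = -89178/74556100565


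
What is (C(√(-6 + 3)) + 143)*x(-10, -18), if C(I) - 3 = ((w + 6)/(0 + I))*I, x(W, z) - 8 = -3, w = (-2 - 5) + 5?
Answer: 750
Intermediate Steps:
w = -2 (w = -7 + 5 = -2)
x(W, z) = 5 (x(W, z) = 8 - 3 = 5)
C(I) = 7 (C(I) = 3 + ((-2 + 6)/(0 + I))*I = 3 + (4/I)*I = 3 + 4 = 7)
(C(√(-6 + 3)) + 143)*x(-10, -18) = (7 + 143)*5 = 150*5 = 750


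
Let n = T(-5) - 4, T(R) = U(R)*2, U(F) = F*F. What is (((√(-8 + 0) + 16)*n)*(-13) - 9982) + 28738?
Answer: 9188 - 1196*I*√2 ≈ 9188.0 - 1691.4*I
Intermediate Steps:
U(F) = F²
T(R) = 2*R² (T(R) = R²*2 = 2*R²)
n = 46 (n = 2*(-5)² - 4 = 2*25 - 4 = 50 - 4 = 46)
(((√(-8 + 0) + 16)*n)*(-13) - 9982) + 28738 = (((√(-8 + 0) + 16)*46)*(-13) - 9982) + 28738 = (((√(-8) + 16)*46)*(-13) - 9982) + 28738 = (((2*I*√2 + 16)*46)*(-13) - 9982) + 28738 = (((16 + 2*I*√2)*46)*(-13) - 9982) + 28738 = ((736 + 92*I*√2)*(-13) - 9982) + 28738 = ((-9568 - 1196*I*√2) - 9982) + 28738 = (-19550 - 1196*I*√2) + 28738 = 9188 - 1196*I*√2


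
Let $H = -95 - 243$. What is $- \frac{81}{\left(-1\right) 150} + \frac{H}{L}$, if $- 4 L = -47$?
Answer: $- \frac{66331}{2350} \approx -28.226$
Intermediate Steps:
$L = \frac{47}{4}$ ($L = \left(- \frac{1}{4}\right) \left(-47\right) = \frac{47}{4} \approx 11.75$)
$H = -338$ ($H = -95 - 243 = -338$)
$- \frac{81}{\left(-1\right) 150} + \frac{H}{L} = - \frac{81}{\left(-1\right) 150} - \frac{338}{\frac{47}{4}} = - \frac{81}{-150} - \frac{1352}{47} = \left(-81\right) \left(- \frac{1}{150}\right) - \frac{1352}{47} = \frac{27}{50} - \frac{1352}{47} = - \frac{66331}{2350}$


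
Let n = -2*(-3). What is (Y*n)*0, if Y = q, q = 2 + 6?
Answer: 0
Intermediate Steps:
n = 6
q = 8
Y = 8
(Y*n)*0 = (8*6)*0 = 48*0 = 0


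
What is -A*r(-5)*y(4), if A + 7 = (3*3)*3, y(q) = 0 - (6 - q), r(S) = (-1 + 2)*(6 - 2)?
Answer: 160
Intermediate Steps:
r(S) = 4 (r(S) = 1*4 = 4)
y(q) = -6 + q (y(q) = 0 + (-6 + q) = -6 + q)
A = 20 (A = -7 + (3*3)*3 = -7 + 9*3 = -7 + 27 = 20)
-A*r(-5)*y(4) = -20*4*(-6 + 4) = -80*(-2) = -1*(-160) = 160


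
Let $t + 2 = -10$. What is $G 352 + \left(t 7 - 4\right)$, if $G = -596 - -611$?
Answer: $5192$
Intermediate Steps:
$t = -12$ ($t = -2 - 10 = -12$)
$G = 15$ ($G = -596 + 611 = 15$)
$G 352 + \left(t 7 - 4\right) = 15 \cdot 352 - 88 = 5280 - 88 = 5192$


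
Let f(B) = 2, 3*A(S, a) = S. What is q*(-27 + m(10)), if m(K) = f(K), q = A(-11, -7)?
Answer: 275/3 ≈ 91.667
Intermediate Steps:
A(S, a) = S/3
q = -11/3 (q = (1/3)*(-11) = -11/3 ≈ -3.6667)
m(K) = 2
q*(-27 + m(10)) = -11*(-27 + 2)/3 = -11/3*(-25) = 275/3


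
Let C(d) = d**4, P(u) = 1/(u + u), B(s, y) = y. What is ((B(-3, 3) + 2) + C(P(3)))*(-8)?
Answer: -6481/162 ≈ -40.006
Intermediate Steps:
P(u) = 1/(2*u)
((B(-3, 3) + 2) + C(P(3)))*(-8) = ((3 + 2) + ((1/2)/3)**4)*(-8) = (5 + ((1/2)*(1/3))**4)*(-8) = (5 + (1/6)**4)*(-8) = (5 + 1/1296)*(-8) = (6481/1296)*(-8) = -6481/162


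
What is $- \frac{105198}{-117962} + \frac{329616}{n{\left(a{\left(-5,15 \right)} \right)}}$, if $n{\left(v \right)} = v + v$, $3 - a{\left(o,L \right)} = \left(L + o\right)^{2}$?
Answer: $- \frac{9715438545}{5721157} \approx -1698.2$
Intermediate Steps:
$a{\left(o,L \right)} = 3 - \left(L + o\right)^{2}$
$n{\left(v \right)} = 2 v$
$- \frac{105198}{-117962} + \frac{329616}{n{\left(a{\left(-5,15 \right)} \right)}} = - \frac{105198}{-117962} + \frac{329616}{2 \left(3 - \left(15 - 5\right)^{2}\right)} = \left(-105198\right) \left(- \frac{1}{117962}\right) + \frac{329616}{2 \left(3 - 10^{2}\right)} = \frac{52599}{58981} + \frac{329616}{2 \left(3 - 100\right)} = \frac{52599}{58981} + \frac{329616}{2 \left(-97\right)} = \frac{52599}{58981} + \frac{329616}{-194} = \frac{52599}{58981} + 329616 \left(- \frac{1}{194}\right) = \frac{52599}{58981} - \frac{164808}{97} = - \frac{9715438545}{5721157}$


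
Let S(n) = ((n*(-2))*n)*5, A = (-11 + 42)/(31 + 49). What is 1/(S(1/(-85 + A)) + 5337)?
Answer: 45819361/244537865657 ≈ 0.00018737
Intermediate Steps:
A = 31/80 ≈ 0.38750
S(n) = -10*n² (S(n) = ((-2*n)*n)*5 = -2*n²*5 = -10*n²)
1/(S(1/(-85 + A)) + 5337) = 1/(-10/(-85 + 31/80)² + 5337) = 1/(-10*(1/(-6769/80))² + 5337) = 1/(-10*(-80/6769)² + 5337) = 1/(-10*6400/45819361 + 5337) = 1/(-64000/45819361 + 5337) = 1/(244537865657/45819361) = 45819361/244537865657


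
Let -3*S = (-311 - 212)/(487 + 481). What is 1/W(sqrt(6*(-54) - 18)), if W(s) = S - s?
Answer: 1518792/2884433401 + 25299648*I*sqrt(38)/2884433401 ≈ 0.00052655 + 0.054069*I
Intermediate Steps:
S = 523/2904 (S = -(-311 - 212)/(3*(487 + 481)) = -(-523)/(3*968) = -1/3*(-523/968) = 523/2904 ≈ 0.18010)
W(s) = 523/2904 - s
1/W(sqrt(6*(-54) - 18)) = 1/(523/2904 - sqrt(6*(-54) - 18)) = 1/(523/2904 - sqrt(-324 - 18)) = 1/(523/2904 - sqrt(-342)) = 1/(523/2904 - 3*I*sqrt(38))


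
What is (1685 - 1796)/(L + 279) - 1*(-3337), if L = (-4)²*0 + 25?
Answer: 1014337/304 ≈ 3336.6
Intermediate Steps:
L = 25 (L = 16*0 + 25 = 0 + 25 = 25)
(1685 - 1796)/(L + 279) - 1*(-3337) = (1685 - 1796)/(25 + 279) - 1*(-3337) = -111/304 + 3337 = 1014337/304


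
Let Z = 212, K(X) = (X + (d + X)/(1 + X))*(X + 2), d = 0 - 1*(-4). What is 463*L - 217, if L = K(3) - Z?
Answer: -349507/4 ≈ -87377.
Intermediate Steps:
d = 4 (d = 0 + 4 = 4)
K(X) = (2 + X)*(X + (4 + X)/(1 + X)) (K(X) = (X + (4 + X)/(1 + X))*(X + 2) = (X + (4 + X)/(1 + X))*(2 + X) = (2 + X)*(X + (4 + X)/(1 + X)))
L = -753/4 (L = (8 + 3**3 + 4*3**2 + 8*3)/(1 + 3) - 1*212 = (8 + 27 + 4*9 + 24)/4 - 212 = (8 + 27 + 36 + 24)/4 - 212 = (1/4)*95 - 212 = 95/4 - 212 = -753/4 ≈ -188.25)
463*L - 217 = 463*(-753/4) - 217 = -348639/4 - 217 = -349507/4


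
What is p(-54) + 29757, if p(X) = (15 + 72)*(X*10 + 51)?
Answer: -12786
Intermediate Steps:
p(X) = 4437 + 870*X (p(X) = 87*(10*X + 51) = 87*(51 + 10*X) = 4437 + 870*X)
p(-54) + 29757 = (4437 + 870*(-54)) + 29757 = (4437 - 46980) + 29757 = -42543 + 29757 = -12786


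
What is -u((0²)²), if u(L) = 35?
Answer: -35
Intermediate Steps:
-u((0²)²) = -1*35 = -35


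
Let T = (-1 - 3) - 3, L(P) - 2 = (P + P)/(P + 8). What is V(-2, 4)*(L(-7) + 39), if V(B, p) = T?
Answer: -189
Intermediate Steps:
L(P) = 2 + 2*P/(8 + P) (L(P) = 2 + (P + P)/(P + 8) = 2 + (2*P)/(8 + P) = 2 + 2*P/(8 + P))
T = -7 (T = -4 - 3 = -7)
V(B, p) = -7
V(-2, 4)*(L(-7) + 39) = -7*(4*(4 - 7)/(8 - 7) + 39) = -7*(4*(-3)/1 + 39) = -7*(4*1*(-3) + 39) = -7*(-12 + 39) = -7*27 = -189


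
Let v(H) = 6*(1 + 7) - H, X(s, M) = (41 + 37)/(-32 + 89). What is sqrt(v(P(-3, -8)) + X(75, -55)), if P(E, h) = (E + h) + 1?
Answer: 2*sqrt(5358)/19 ≈ 7.7051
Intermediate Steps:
X(s, M) = 26/19 (X(s, M) = 78/57 = 78*(1/57) = 26/19)
P(E, h) = 1 + E + h
v(H) = 48 - H (v(H) = 6*8 - H = 48 - H)
sqrt(v(P(-3, -8)) + X(75, -55)) = sqrt((48 - (1 - 3 - 8)) + 26/19) = sqrt((48 - 1*(-10)) + 26/19) = sqrt((48 + 10) + 26/19) = sqrt(58 + 26/19) = sqrt(1128/19) = 2*sqrt(5358)/19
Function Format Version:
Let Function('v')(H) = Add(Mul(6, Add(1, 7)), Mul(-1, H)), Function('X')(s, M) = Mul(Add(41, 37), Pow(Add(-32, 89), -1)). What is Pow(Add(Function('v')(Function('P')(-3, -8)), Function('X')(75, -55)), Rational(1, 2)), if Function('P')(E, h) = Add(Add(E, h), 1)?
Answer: Mul(Rational(2, 19), Pow(5358, Rational(1, 2))) ≈ 7.7051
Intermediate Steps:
Function('X')(s, M) = Rational(26, 19) (Function('X')(s, M) = Mul(78, Pow(57, -1)) = Mul(78, Rational(1, 57)) = Rational(26, 19))
Function('P')(E, h) = Add(1, E, h)
Function('v')(H) = Add(48, Mul(-1, H)) (Function('v')(H) = Add(Mul(6, 8), Mul(-1, H)) = Add(48, Mul(-1, H)))
Pow(Add(Function('v')(Function('P')(-3, -8)), Function('X')(75, -55)), Rational(1, 2)) = Pow(Add(Add(48, Mul(-1, Add(1, -3, -8))), Rational(26, 19)), Rational(1, 2)) = Pow(Add(Add(48, Mul(-1, -10)), Rational(26, 19)), Rational(1, 2)) = Pow(Add(Add(48, 10), Rational(26, 19)), Rational(1, 2)) = Pow(Add(58, Rational(26, 19)), Rational(1, 2)) = Pow(Rational(1128, 19), Rational(1, 2)) = Mul(Rational(2, 19), Pow(5358, Rational(1, 2)))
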